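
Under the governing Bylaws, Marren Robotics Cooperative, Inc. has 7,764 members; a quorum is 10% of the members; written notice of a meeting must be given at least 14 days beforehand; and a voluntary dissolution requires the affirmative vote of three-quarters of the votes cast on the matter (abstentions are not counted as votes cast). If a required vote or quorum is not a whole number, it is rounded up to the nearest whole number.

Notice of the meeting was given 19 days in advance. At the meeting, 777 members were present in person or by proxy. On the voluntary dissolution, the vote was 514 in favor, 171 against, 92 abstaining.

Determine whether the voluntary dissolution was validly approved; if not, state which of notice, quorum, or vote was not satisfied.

Notice: 19 days given; 14 required. Satisfied.
Quorum: 10% of 7,764 = 776.40, rounded up to 777; 777 present. Satisfied.
Vote: requires three-fourths of the votes cast (777 − 92 abstaining = 685); 3/4 of 685 = 513.75, rounded up to 514, so 514 needed; 514 in favor. Satisfied.

Valid — all requirements satisfied.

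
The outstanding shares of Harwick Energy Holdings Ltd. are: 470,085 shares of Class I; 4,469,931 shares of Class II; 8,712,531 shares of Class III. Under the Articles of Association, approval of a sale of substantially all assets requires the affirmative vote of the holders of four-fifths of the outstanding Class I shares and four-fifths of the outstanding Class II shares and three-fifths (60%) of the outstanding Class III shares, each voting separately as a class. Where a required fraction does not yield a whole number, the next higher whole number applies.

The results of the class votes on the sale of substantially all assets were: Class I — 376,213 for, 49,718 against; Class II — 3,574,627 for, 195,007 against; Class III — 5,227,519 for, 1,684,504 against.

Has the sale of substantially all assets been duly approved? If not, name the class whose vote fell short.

Not approved — the Class II shares did not give the required vote.

Class I: 4/5 of 470085 = 376068; 376,068 required, 376,213 in favor — approved.
Class II: 4/5 of 4469931 = 3575944.80, rounded up to 3575945; 3,575,945 required, 3,574,627 in favor — not approved.
Class III: 3/5 of 8712531 = 5227518.60, rounded up to 5227519; 5,227,519 required, 5,227,519 in favor — approved.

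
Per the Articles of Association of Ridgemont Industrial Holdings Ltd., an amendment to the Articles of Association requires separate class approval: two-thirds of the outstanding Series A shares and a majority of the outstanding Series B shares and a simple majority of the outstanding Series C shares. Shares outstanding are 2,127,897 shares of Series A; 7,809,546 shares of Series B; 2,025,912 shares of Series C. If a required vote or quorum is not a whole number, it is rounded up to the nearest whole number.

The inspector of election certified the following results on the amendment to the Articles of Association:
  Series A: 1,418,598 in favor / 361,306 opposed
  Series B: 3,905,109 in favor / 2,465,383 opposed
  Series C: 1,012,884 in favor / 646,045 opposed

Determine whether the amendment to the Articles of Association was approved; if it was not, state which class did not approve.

Not approved — the Series C shares did not give the required vote.

Series A: 2/3 of 2127897 = 1418598; 1,418,598 required, 1,418,598 in favor — approved.
Series B: a majority of 7809546 is 3904774; 3,904,774 required, 3,905,109 in favor — approved.
Series C: a majority of 2025912 is 1012957; 1,012,957 required, 1,012,884 in favor — not approved.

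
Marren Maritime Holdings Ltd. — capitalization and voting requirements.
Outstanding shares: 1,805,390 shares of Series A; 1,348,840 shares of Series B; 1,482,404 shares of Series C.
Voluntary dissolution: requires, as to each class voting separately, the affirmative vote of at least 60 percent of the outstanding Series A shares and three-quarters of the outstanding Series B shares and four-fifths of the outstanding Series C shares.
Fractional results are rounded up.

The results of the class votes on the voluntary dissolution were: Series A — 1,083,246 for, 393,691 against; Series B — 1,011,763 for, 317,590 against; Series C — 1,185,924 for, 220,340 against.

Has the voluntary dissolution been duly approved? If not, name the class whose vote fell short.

Approved — every class gave the required vote.

Series A: 3/5 of 1805390 = 1083234; 1,083,234 required, 1,083,246 in favor — approved.
Series B: 3/4 of 1348840 = 1011630; 1,011,630 required, 1,011,763 in favor — approved.
Series C: 4/5 of 1482404 = 1185923.20, rounded up to 1185924; 1,185,924 required, 1,185,924 in favor — approved.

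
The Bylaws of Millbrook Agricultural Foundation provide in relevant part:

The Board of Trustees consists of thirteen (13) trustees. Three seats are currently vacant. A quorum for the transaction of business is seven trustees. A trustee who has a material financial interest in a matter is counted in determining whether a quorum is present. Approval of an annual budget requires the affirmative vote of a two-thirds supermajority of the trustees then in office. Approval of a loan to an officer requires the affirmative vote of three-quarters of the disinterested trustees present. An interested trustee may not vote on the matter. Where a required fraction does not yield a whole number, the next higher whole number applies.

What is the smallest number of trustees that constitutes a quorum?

The quorum is fixed at 7.

7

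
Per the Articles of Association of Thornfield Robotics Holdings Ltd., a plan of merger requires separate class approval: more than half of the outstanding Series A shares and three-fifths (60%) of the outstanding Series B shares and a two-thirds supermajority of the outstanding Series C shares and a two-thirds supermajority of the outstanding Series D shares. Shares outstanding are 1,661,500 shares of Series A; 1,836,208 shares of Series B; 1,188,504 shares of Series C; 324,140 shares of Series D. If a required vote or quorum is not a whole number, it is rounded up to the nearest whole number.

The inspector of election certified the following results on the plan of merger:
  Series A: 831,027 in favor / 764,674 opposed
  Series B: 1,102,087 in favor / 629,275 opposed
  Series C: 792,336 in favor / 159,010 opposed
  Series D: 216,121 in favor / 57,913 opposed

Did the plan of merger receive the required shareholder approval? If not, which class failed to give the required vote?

Series A: a majority of 1661500 is 830751; 830,751 required, 831,027 in favor — approved.
Series B: 3/5 of 1836208 = 1101724.80, rounded up to 1101725; 1,101,725 required, 1,102,087 in favor — approved.
Series C: 2/3 of 1188504 = 792336; 792,336 required, 792,336 in favor — approved.
Series D: 2/3 of 324140 = 216093.33, rounded up to 216094; 216,094 required, 216,121 in favor — approved.

Approved — every class gave the required vote.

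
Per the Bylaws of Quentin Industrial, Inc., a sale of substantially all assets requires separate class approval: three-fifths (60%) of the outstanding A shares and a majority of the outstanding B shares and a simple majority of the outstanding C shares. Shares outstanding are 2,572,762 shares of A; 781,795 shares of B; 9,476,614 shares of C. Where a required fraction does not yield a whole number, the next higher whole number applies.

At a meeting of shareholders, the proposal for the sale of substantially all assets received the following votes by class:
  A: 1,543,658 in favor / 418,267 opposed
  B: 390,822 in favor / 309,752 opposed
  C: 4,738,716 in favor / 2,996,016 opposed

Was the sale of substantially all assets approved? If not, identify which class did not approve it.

Not approved — the B shares did not give the required vote.

A: 3/5 of 2572762 = 1543657.20, rounded up to 1543658; 1,543,658 required, 1,543,658 in favor — approved.
B: a majority of 781795 is 390898; 390,898 required, 390,822 in favor — not approved.
C: a majority of 9476614 is 4738308; 4,738,308 required, 4,738,716 in favor — approved.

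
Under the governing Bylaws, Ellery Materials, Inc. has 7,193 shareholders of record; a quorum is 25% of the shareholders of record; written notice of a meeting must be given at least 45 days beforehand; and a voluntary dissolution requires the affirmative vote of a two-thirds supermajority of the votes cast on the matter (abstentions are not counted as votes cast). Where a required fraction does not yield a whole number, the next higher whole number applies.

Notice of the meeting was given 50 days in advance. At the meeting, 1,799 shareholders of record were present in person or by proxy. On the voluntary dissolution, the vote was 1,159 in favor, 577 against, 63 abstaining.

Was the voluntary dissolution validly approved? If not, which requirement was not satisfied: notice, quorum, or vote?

Valid — all requirements satisfied.

Notice: 50 days given; 45 required. Satisfied.
Quorum: 25% of 7,193 = 1,798.25, rounded up to 1,799; 1,799 present. Satisfied.
Vote: requires two-thirds of the votes cast (1,799 − 63 abstaining = 1,736); 2/3 of 1736 = 1157.33, rounded up to 1158, so 1,158 needed; 1,159 in favor. Satisfied.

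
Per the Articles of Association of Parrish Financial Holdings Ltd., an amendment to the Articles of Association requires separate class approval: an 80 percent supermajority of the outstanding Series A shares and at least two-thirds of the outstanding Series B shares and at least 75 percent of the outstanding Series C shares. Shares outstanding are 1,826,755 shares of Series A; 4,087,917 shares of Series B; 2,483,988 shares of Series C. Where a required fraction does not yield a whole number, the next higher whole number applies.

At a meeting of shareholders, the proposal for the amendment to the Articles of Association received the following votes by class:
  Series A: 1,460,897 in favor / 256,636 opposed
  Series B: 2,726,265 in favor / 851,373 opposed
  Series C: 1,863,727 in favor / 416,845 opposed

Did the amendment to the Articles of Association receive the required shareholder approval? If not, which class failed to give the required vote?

Not approved — the Series A shares did not give the required vote.

Series A: 4/5 of 1826755 = 1461404; 1,461,404 required, 1,460,897 in favor — not approved.
Series B: 2/3 of 4087917 = 2725278; 2,725,278 required, 2,726,265 in favor — approved.
Series C: 3/4 of 2483988 = 1862991; 1,862,991 required, 1,863,727 in favor — approved.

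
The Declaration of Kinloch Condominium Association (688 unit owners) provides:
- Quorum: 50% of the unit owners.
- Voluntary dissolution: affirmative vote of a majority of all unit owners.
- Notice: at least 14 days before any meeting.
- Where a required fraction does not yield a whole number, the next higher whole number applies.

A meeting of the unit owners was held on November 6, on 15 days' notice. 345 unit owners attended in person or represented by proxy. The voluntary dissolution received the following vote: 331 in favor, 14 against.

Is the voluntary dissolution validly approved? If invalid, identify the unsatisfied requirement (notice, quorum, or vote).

Notice: 15 days given; 14 required. Satisfied.
Quorum: 50% of 688 = 344; 345 present. Satisfied.
Vote: requires a majority of all unit owners (688); a majority of 688 is 345, so 345 needed; 331 in favor. Not satisfied.

Invalid — vote requirement not satisfied.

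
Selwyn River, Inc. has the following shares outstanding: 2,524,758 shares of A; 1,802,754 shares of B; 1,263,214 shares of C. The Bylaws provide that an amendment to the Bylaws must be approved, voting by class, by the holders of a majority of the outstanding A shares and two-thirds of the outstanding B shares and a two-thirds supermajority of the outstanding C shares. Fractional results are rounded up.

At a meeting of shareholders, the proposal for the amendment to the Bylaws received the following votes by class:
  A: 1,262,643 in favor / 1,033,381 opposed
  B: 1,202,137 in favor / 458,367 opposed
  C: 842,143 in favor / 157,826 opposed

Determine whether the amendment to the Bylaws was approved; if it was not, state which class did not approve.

Approved — every class gave the required vote.

A: a majority of 2524758 is 1262380; 1,262,380 required, 1,262,643 in favor — approved.
B: 2/3 of 1802754 = 1201836; 1,201,836 required, 1,202,137 in favor — approved.
C: 2/3 of 1263214 = 842142.67, rounded up to 842143; 842,143 required, 842,143 in favor — approved.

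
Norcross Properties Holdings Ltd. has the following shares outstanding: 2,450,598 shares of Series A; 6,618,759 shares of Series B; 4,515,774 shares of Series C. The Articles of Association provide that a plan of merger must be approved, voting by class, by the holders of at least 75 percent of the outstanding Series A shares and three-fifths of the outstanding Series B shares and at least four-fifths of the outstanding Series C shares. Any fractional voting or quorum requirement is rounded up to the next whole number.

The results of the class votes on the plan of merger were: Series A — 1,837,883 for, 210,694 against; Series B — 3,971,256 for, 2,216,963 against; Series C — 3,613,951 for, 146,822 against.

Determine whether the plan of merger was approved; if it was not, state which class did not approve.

Not approved — the Series A shares did not give the required vote.

Series A: 3/4 of 2450598 = 1837948.50, rounded up to 1837949; 1,837,949 required, 1,837,883 in favor — not approved.
Series B: 3/5 of 6618759 = 3971255.40, rounded up to 3971256; 3,971,256 required, 3,971,256 in favor — approved.
Series C: 4/5 of 4515774 = 3612619.20, rounded up to 3612620; 3,612,620 required, 3,613,951 in favor — approved.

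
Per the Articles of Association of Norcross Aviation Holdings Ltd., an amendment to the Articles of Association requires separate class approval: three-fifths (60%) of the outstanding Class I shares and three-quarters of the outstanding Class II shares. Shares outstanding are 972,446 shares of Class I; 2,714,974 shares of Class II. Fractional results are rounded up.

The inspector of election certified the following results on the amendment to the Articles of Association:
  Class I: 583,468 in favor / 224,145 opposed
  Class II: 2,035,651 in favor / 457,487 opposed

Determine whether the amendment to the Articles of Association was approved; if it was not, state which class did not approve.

Not approved — the Class II shares did not give the required vote.

Class I: 3/5 of 972446 = 583467.60, rounded up to 583468; 583,468 required, 583,468 in favor — approved.
Class II: 3/4 of 2714974 = 2036230.50, rounded up to 2036231; 2,036,231 required, 2,035,651 in favor — not approved.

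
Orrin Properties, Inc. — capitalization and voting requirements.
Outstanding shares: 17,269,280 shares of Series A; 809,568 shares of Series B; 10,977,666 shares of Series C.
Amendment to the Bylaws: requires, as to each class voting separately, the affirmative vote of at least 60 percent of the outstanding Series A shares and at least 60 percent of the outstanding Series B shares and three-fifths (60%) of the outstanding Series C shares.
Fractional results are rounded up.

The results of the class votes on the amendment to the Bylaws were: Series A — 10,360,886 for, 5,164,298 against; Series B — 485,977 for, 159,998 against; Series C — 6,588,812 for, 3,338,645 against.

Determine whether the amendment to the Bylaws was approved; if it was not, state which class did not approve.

Not approved — the Series A shares did not give the required vote.

Series A: 3/5 of 17269280 = 10361568; 10,361,568 required, 10,360,886 in favor — not approved.
Series B: 3/5 of 809568 = 485740.80, rounded up to 485741; 485,741 required, 485,977 in favor — approved.
Series C: 3/5 of 10977666 = 6586599.60, rounded up to 6586600; 6,586,600 required, 6,588,812 in favor — approved.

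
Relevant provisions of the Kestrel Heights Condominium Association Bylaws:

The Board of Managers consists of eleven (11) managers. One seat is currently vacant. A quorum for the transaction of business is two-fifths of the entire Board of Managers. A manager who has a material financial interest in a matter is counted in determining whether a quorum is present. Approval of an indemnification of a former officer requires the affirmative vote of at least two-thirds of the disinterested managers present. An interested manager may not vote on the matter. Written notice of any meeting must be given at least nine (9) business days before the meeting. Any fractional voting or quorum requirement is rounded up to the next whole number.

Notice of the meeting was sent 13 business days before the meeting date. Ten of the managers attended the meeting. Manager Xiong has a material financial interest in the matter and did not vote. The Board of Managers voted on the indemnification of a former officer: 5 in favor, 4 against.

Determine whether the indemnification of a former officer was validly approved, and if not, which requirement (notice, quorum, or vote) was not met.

Invalid — vote requirement not satisfied.

Notice: 13 business days given; 9 required (13 ≥ 9). Satisfied.
Quorum: 10 present (interested managers count toward quorum); quorum is 5. Satisfied.
Vote: the indemnification of a former officer requires two-thirds of the disinterested managers present (10 − 1 = 9). 2/3 of 9 = 6, so 6 affirmative votes are needed; 5 voted in favor. Not satisfied.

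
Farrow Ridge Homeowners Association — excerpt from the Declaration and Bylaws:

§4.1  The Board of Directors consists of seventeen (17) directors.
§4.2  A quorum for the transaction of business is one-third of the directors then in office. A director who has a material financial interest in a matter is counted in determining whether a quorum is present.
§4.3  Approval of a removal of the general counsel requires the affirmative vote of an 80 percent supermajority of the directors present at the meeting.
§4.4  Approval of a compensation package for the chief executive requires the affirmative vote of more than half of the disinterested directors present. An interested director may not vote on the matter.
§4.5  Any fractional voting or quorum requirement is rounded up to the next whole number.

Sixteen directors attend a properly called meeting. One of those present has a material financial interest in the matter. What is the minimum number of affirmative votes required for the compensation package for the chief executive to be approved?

The compensation package for the chief executive requires a majority of the disinterested directors present (16 − 1 = 15).
A majority of 15 is 8.

8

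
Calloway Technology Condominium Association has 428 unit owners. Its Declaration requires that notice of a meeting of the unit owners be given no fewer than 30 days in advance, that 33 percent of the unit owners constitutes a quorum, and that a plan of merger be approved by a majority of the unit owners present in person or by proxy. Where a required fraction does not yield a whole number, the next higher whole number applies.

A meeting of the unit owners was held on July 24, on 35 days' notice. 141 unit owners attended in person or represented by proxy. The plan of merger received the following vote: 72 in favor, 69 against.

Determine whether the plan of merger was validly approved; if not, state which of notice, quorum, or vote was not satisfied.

Notice: 35 days given; 30 required. Satisfied.
Quorum: 33% of 428 = 141.24, rounded up to 142; 141 present. Not satisfied.
Vote: requires a majority of those present (141); a majority of 141 is 71, so 71 needed; 72 in favor. Satisfied.

Invalid — quorum requirement not satisfied.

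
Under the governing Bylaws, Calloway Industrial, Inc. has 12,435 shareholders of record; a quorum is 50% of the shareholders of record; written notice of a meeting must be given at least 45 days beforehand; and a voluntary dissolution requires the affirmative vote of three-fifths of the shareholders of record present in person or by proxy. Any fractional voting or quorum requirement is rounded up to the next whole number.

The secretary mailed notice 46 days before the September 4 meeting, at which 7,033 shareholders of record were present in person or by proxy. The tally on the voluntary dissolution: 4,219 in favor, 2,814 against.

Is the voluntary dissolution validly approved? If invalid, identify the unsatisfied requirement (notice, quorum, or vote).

Notice: 46 days given; 45 required. Satisfied.
Quorum: 50% of 12,435 = 6,217.50, rounded up to 6,218; 7,033 present. Satisfied.
Vote: requires three-fifths of those present (7,033); 3/5 of 7033 = 4219.80, rounded up to 4220, so 4,220 needed; 4,219 in favor. Not satisfied.

Invalid — vote requirement not satisfied.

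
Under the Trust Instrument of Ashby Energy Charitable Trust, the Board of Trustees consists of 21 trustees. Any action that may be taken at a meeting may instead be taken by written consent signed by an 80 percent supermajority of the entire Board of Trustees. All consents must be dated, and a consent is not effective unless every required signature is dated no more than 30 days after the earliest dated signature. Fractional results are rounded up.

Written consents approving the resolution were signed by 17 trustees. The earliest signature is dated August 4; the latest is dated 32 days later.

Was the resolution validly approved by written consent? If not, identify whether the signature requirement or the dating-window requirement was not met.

Signatures required: an 80 percent supermajority of 21 — 4/5 of 21 = 16.80, rounded up to 17, so 17 needed; 17 signed. Sufficient.
Dating window: the latest signature is 32 days after the earliest; the limit is 30 days. Outside the window.

Not effective — dating-window requirement not satisfied.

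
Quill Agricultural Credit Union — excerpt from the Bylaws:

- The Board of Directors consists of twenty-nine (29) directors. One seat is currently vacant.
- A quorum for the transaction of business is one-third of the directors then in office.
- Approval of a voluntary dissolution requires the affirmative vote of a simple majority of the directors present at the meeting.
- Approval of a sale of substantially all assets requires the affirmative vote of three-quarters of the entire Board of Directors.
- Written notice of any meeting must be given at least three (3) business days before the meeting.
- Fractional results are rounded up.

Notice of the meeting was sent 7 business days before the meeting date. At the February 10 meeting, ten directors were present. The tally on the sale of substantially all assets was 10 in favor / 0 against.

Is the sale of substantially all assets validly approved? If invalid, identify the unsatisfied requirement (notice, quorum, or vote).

Invalid — vote requirement not satisfied.

Notice: 7 business days given; 3 required (7 ≥ 3). Satisfied.
Quorum: 10 present; quorum is 10. Satisfied.
Vote: the sale of substantially all assets requires three-fourths of the entire Board of Directors (29). 3/4 of 29 = 21.75, rounded up to 22, so 22 affirmative votes are needed; 10 voted in favor. Not satisfied.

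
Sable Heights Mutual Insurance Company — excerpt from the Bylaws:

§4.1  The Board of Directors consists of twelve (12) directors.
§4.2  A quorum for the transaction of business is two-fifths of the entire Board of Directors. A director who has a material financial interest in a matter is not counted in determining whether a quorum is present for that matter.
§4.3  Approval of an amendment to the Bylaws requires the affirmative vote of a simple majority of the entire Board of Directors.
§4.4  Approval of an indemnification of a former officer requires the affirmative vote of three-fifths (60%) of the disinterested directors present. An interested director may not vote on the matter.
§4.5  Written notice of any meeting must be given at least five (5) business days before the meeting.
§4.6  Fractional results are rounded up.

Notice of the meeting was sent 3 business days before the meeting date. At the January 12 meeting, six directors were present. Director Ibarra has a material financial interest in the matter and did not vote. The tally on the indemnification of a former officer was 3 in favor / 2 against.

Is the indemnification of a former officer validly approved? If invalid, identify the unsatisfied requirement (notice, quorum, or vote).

Notice: 3 business days given; 5 required (3 < 5). Not satisfied.
Quorum: 6 present, but the 1 interested director does not count, leaving 5. Quorum is 5. Satisfied.
Vote: the indemnification of a former officer requires three-fifths of the disinterested directors present (6 − 1 = 5). 3/5 of 5 = 3, so 3 affirmative votes are needed; 3 voted in favor. Satisfied.

Invalid — notice requirement not satisfied.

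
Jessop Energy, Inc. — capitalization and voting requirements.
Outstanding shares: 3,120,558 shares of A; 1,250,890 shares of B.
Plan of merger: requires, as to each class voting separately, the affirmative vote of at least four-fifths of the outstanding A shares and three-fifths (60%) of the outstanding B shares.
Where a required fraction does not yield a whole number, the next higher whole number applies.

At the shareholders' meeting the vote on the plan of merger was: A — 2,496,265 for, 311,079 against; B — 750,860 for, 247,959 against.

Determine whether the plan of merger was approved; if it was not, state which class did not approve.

A: 4/5 of 3120558 = 2496446.40, rounded up to 2496447; 2,496,447 required, 2,496,265 in favor — not approved.
B: 3/5 of 1250890 = 750534; 750,534 required, 750,860 in favor — approved.

Not approved — the A shares did not give the required vote.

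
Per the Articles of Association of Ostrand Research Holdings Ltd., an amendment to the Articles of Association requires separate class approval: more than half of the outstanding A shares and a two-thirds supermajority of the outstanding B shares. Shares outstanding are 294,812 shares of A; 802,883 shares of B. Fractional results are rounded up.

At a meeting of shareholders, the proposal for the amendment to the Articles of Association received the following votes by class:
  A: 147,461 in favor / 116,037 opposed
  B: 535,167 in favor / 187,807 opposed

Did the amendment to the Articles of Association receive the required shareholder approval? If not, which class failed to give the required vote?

Not approved — the B shares did not give the required vote.

A: a majority of 294812 is 147407; 147,407 required, 147,461 in favor — approved.
B: 2/3 of 802883 = 535255.33, rounded up to 535256; 535,256 required, 535,167 in favor — not approved.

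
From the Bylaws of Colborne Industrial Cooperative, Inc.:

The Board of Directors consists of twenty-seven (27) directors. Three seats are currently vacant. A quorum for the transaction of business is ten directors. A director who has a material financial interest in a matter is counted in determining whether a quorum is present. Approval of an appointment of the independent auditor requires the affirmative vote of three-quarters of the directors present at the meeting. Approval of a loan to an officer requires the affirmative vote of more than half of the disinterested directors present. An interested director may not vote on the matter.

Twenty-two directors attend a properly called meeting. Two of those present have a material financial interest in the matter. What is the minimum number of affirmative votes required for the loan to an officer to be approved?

11

The loan to an officer requires a majority of the disinterested directors present (22 − 2 = 20).
A majority of 20 is 11.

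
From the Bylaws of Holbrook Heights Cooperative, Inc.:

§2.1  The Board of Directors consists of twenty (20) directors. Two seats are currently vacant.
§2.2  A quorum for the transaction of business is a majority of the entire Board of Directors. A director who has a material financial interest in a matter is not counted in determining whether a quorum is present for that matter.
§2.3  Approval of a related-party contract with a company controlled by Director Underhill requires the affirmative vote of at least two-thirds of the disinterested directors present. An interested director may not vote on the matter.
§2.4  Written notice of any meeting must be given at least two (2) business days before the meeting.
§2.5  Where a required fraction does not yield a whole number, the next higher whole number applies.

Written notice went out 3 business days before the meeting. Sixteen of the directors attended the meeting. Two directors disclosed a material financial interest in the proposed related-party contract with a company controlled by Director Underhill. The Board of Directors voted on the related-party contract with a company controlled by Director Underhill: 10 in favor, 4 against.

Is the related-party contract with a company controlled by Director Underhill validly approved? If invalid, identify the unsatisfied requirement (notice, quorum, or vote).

Notice: 3 business days given; 2 required (3 ≥ 2). Satisfied.
Quorum: 16 present, but the 2 interested directors do not count, leaving 14. Quorum is 11. Satisfied.
Vote: the related-party contract with a company controlled by Director Underhill requires two-thirds of the disinterested directors present (16 − 2 = 14). 2/3 of 14 = 9.33, rounded up to 10, so 10 affirmative votes are needed; 10 voted in favor. Satisfied.

Valid — all requirements satisfied.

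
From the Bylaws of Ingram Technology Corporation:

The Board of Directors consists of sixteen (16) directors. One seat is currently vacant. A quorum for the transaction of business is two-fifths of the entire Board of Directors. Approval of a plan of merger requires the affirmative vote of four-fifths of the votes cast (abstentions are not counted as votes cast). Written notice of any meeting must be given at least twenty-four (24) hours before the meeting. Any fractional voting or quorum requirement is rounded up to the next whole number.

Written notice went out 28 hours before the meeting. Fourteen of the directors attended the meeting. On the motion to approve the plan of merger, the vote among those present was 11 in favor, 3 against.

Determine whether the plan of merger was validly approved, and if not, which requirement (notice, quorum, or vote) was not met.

Invalid — vote requirement not satisfied.

Notice: 28 hours given; 24 required (28 ≥ 24). Satisfied.
Quorum: 14 present; quorum is 7. Satisfied.
Vote: the plan of merger requires four-fifths of the votes cast (14). 4/5 of 14 = 11.20, rounded up to 12, so 12 affirmative votes are needed; 11 voted in favor. Not satisfied.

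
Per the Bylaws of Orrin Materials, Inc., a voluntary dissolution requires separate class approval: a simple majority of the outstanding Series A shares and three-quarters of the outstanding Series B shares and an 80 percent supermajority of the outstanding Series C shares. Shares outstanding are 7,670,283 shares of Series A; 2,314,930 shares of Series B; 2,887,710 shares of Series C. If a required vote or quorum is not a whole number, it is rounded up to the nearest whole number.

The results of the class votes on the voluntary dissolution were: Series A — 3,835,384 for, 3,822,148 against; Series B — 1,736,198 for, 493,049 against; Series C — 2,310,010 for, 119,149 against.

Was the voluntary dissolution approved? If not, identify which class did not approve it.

Series A: a majority of 7670283 is 3835142; 3,835,142 required, 3,835,384 in favor — approved.
Series B: 3/4 of 2314930 = 1736197.50, rounded up to 1736198; 1,736,198 required, 1,736,198 in favor — approved.
Series C: 4/5 of 2887710 = 2310168; 2,310,168 required, 2,310,010 in favor — not approved.

Not approved — the Series C shares did not give the required vote.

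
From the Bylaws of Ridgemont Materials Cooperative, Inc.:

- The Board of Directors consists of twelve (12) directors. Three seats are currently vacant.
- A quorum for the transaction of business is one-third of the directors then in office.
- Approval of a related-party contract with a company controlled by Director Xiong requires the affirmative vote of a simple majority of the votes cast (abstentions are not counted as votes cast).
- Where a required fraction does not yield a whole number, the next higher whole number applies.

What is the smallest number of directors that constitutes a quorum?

3

1/3 of 9 = 3.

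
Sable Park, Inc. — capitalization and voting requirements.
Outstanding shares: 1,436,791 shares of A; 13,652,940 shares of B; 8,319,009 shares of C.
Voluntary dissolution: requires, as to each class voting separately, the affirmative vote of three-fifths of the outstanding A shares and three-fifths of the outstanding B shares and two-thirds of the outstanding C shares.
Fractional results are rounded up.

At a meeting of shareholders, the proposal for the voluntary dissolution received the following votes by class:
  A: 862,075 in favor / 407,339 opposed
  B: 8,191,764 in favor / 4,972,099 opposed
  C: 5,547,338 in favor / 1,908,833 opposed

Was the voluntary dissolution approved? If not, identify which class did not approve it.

A: 3/5 of 1436791 = 862074.60, rounded up to 862075; 862,075 required, 862,075 in favor — approved.
B: 3/5 of 13652940 = 8191764; 8,191,764 required, 8,191,764 in favor — approved.
C: 2/3 of 8319009 = 5546006; 5,546,006 required, 5,547,338 in favor — approved.

Approved — every class gave the required vote.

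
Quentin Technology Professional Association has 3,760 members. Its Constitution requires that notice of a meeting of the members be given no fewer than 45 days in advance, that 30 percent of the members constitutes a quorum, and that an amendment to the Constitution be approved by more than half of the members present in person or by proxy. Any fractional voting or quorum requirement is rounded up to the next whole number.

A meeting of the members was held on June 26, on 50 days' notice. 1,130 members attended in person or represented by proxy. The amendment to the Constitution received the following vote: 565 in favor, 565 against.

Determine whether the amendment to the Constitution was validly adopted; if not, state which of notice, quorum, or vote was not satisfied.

Invalid — vote requirement not satisfied.

Notice: 50 days given; 45 required. Satisfied.
Quorum: 30% of 3,760 = 1,128; 1,130 present. Satisfied.
Vote: requires a majority of those present (1,130); a majority of 1130 is 566, so 566 needed; 565 in favor. Not satisfied.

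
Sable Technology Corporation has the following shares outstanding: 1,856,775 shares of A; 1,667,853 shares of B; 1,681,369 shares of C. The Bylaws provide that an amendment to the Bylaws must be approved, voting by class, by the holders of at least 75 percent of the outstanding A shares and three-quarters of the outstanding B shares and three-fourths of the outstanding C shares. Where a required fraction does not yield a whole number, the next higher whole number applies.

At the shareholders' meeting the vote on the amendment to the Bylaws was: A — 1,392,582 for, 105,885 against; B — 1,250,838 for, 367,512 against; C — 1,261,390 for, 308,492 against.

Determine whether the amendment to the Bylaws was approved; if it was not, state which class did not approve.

A: 3/4 of 1856775 = 1392581.25, rounded up to 1392582; 1,392,582 required, 1,392,582 in favor — approved.
B: 3/4 of 1667853 = 1250889.75, rounded up to 1250890; 1,250,890 required, 1,250,838 in favor — not approved.
C: 3/4 of 1681369 = 1261026.75, rounded up to 1261027; 1,261,027 required, 1,261,390 in favor — approved.

Not approved — the B shares did not give the required vote.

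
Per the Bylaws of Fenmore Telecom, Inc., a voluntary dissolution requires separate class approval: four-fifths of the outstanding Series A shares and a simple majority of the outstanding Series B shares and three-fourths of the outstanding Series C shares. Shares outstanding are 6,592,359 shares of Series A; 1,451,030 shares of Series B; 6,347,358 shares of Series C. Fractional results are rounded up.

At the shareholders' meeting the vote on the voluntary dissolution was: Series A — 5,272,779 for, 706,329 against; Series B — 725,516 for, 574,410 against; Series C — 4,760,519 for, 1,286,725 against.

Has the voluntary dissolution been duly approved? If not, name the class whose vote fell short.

Series A: 4/5 of 6592359 = 5273887.20, rounded up to 5273888; 5,273,888 required, 5,272,779 in favor — not approved.
Series B: a majority of 1451030 is 725516; 725,516 required, 725,516 in favor — approved.
Series C: 3/4 of 6347358 = 4760518.50, rounded up to 4760519; 4,760,519 required, 4,760,519 in favor — approved.

Not approved — the Series A shares did not give the required vote.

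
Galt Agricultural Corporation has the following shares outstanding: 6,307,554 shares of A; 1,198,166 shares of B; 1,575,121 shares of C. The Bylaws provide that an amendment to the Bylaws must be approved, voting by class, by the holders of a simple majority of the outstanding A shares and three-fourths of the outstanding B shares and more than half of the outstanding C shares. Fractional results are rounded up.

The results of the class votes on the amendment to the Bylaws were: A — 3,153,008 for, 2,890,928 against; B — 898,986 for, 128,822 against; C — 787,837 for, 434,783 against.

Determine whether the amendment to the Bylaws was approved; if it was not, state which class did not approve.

Not approved — the A shares did not give the required vote.

A: a majority of 6307554 is 3153778; 3,153,778 required, 3,153,008 in favor — not approved.
B: 3/4 of 1198166 = 898624.50, rounded up to 898625; 898,625 required, 898,986 in favor — approved.
C: a majority of 1575121 is 787561; 787,561 required, 787,837 in favor — approved.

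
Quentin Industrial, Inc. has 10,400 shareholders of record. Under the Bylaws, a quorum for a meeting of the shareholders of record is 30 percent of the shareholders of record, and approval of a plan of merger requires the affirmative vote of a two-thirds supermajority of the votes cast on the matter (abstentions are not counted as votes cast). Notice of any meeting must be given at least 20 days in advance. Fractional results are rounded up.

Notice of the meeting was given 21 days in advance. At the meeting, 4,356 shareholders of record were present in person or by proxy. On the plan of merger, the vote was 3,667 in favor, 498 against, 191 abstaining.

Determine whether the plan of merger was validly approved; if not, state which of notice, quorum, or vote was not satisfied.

Valid — all requirements satisfied.

Notice: 21 days given; 20 required. Satisfied.
Quorum: 30% of 10,400 = 3,120; 4,356 present. Satisfied.
Vote: requires two-thirds of the votes cast (4,356 − 191 abstaining = 4,165); 2/3 of 4165 = 2776.67, rounded up to 2777, so 2,777 needed; 3,667 in favor. Satisfied.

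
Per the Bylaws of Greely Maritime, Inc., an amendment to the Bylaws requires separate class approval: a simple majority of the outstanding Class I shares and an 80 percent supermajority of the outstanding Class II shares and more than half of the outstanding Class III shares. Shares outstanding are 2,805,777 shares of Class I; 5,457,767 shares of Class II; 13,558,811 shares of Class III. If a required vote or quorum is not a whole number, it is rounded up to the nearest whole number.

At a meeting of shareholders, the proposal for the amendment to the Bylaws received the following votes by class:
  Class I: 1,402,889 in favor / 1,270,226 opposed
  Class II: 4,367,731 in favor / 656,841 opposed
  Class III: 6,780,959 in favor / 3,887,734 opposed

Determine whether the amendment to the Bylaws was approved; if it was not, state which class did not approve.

Approved — every class gave the required vote.

Class I: a majority of 2805777 is 1402889; 1,402,889 required, 1,402,889 in favor — approved.
Class II: 4/5 of 5457767 = 4366213.60, rounded up to 4366214; 4,366,214 required, 4,367,731 in favor — approved.
Class III: a majority of 13558811 is 6779406; 6,779,406 required, 6,780,959 in favor — approved.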